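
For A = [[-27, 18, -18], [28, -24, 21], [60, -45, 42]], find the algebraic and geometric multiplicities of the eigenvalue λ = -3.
The characteristic polynomial is (x + 3)^3, so the factor x + 3 appears with exponent 3: the algebraic multiplicity is 3.

rank(A + 3I) = 1, so the eigenspace has dimension 3 - 1 = 2: the geometric multiplicity is 2.

Since 2 < 3, A is not diagonalizable.

algebraic multiplicity 3, geometric multiplicity 2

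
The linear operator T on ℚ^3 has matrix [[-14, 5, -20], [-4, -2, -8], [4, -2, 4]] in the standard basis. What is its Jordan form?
J = [[-4, 1, 0], [0, -4, 0], [0, 0, -4]]

The characteristic polynomial is det(xI - A) = (x + 4)^3, so the eigenvalues are -4 (algebraic multiplicity 3).

For λ = -4: rank(A + 4I) = 1, rank((A + 4I)^2) = 0. The eigenspace has dimension 3 - 1 = 2, so there are 2 Jordan blocks; the rank sequence gives block sizes [2, 1].

Assembling the blocks gives the Jordan form J above.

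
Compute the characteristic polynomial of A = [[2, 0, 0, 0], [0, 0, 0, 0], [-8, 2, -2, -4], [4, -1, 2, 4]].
xI - A = [[x - 2, 0, 0, 0], [0, x, 0, 0], [8, -2, x + 2, 4], [-4, 1, -2, x - 4]].

Expanding det(xI - A) along the first row:
det(xI - A) = + (x - 2)·det([[x, 0, 0], [-2, x + 2, 4], [1, -2, x - 4]]) - (0)·det([[0, 0, 0], [8, x + 2, 4], [-4, -2, x - 4]]) + (0)·det([[0, x, 0], [8, -2, 4], [-4, 1, x - 4]]) - (0)·det([[0, x, 0], [8, -2, x + 2], [-4, 1, -2]]).

Evaluating gives χ_A(x) = x^4 - 4x^3 + 4x^2 = x^2(x - 2)^2.

χ_A(x) = x^2(x - 2)^2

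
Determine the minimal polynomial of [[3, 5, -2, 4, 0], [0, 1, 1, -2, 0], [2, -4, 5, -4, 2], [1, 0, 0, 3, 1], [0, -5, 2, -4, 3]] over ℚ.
The characteristic polynomial factors as (x - 3)^5. The minimal polynomial is ∏(x - λ)^{k_λ} where k_λ is the size of the largest Jordan block at λ.

For λ = 3: rank(A - 3I) = 3, and the largest Jordan block has size 3 (the smallest k with rank((A - 3I)^k) = rank((A - 3I)^(k+1))).

So m_A(x) = (x - 3)^3.

m_A(x) = (x - 3)^3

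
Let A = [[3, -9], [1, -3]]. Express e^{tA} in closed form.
A has Jordan form J = [[0, 1], [0, 0]] with A = PJP^{-1}, so e^{tA} = P e^{tJ} P^{-1}.

For a Jordan block J_k(λ), e^{tJ_k(λ)} = e^{λt} · (I + tN + t^2 N^2/2! + ... + t^{k-1} N^{k-1}/(k-1)!) where N is the nilpotent superdiagonal part.

Assembling the blocks and conjugating back gives the entries of e^{tA} as shown above.

e^{tA} = [[3*t + 1, -9*t], [t, 1 - 3*t]]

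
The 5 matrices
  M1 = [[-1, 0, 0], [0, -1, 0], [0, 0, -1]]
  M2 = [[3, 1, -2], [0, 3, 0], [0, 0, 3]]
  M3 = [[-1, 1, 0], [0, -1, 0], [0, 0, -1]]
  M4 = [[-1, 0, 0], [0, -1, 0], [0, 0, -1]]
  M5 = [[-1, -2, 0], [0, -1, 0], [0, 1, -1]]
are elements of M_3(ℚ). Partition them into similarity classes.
3 classes: {M1, M4}, {M2}, {M3, M5}

Characteristic polynomials: χ_{M1} = (x + 1)^3, χ_{M2} = (x - 3)^3, χ_{M3} = (x + 1)^3, χ_{M4} = (x + 1)^3, χ_{M5} = (x + 1)^3.

{M1, M4}: invariant factors x + 1, x + 1, x + 1.

{M2}: invariant factors x - 3, (x - 3)^2.

{M3, M5}: invariant factors x + 1, (x + 1)^2.

Matrices are similar if and only if their invariant-factor lists agree; the partition into similarity classes is {M1, M4}, {M2}, {M3, M5}.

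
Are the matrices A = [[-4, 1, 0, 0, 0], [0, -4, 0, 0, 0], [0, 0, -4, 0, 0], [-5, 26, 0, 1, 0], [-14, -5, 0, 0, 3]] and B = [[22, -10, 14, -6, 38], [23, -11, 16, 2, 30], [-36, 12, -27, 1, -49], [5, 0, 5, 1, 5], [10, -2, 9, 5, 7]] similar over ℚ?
Two matrices over a field are similar if and only if they have the same invariant factors.

Both A and B have characteristic polynomial (x - 3)(x - 1)(x + 4)^3 and minimal polynomial (x - 3)(x - 1)(x + 4)^2. Computing further, both have invariant factors x + 4, (x - 3)(x - 1)(x + 4)^2. Hence A and B are similar.

Yes.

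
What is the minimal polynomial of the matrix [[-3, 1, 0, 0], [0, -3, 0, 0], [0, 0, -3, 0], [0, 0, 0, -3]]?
m_A(x) = (x + 3)^2

The characteristic polynomial factors as (x + 3)^4. The minimal polynomial is ∏(x - λ)^{k_λ} where k_λ is the size of the largest Jordan block at λ.

For λ = -3: rank(A + 3I) = 1, and the largest Jordan block has size 2 (the smallest k with rank((A + 3I)^k) = rank((A + 3I)^(k+1))).

So m_A(x) = (x + 3)^2.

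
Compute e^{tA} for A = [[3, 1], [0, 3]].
e^{tA} = [[e^{3*t}, t*e^{3*t}], [0, e^{3*t}]]

A has Jordan form J = [[3, 1], [0, 3]] with A = PJP^{-1}, so e^{tA} = P e^{tJ} P^{-1}.

For a Jordan block J_k(λ), e^{tJ_k(λ)} = e^{λt} · (I + tN + t^2 N^2/2! + ... + t^{k-1} N^{k-1}/(k-1)!) where N is the nilpotent superdiagonal part.

Assembling the blocks and conjugating back gives the entries of e^{tA} as shown above.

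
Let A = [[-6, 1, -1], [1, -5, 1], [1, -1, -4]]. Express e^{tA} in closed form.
A has Jordan form J = [[-5, 1, 0], [0, -5, 1], [0, 0, -5]] with A = PJP^{-1}, so e^{tA} = P e^{tJ} P^{-1}.

For a Jordan block J_k(λ), e^{tJ_k(λ)} = e^{λt} · (I + tN + t^2 N^2/2! + ... + t^{k-1} N^{k-1}/(k-1)!) where N is the nilpotent superdiagonal part.

Assembling the blocks and conjugating back gives the entries of e^{tA} as shown above.

e^{tA} = [[(t^2/2 - t + 1)*e^{-5*t}, t*e^{-5*t}, t*(t - 2)*e^{-5*t}/2], [t*e^{-5*t}, e^{-5*t}, t*e^{-5*t}], [t*(2 - t)*e^{-5*t}/2, -t*e^{-5*t}, (-t^2/2 + t + 1)*e^{-5*t}]]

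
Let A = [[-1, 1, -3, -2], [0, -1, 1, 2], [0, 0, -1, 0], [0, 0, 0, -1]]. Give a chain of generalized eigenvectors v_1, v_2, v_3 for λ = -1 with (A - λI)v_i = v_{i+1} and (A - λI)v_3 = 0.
v_1 = [[0, 0, 1, 0]]^T, v_2 = [[-3, 1, 0, 0]]^T, v_3 = [[1, 0, 0, 0]]^T

We seek v_1 ∈ ker((A + I)^3) \ ker((A + I)^2), then set v_{i+1} = (A + I) v_i.

One such chain is v_1 = [[0, 0, 1, 0]]^T, v_2 = [[-3, 1, 0, 0]]^T, v_3 = [[1, 0, 0, 0]]^T. Check: (A + I) v_3 = [[0, 0, 0, 0]]^T = 0.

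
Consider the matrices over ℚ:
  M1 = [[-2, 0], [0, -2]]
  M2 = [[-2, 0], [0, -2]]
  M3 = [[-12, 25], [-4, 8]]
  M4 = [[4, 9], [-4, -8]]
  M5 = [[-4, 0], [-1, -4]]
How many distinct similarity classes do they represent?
3 classes: {M1, M2}, {M3, M4}, {M5}

Characteristic polynomials: χ_{M1} = (x + 2)^2, χ_{M2} = (x + 2)^2, χ_{M3} = (x + 2)^2, χ_{M4} = (x + 2)^2, χ_{M5} = (x + 4)^2.

{M1, M2}: invariant factors x + 2, x + 2.

{M3, M4}: invariant factors (x + 2)^2.

{M5}: invariant factors (x + 4)^2.

Matrices are similar if and only if their invariant-factor lists agree; the partition into similarity classes is {M1, M2}, {M3, M4}, {M5}.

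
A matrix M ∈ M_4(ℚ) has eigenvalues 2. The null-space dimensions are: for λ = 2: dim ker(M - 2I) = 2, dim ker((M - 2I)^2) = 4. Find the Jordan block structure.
Jordan blocks: (2, 2), (2, 2)

λ = 2: successive nullity increments [2, 2] count blocks of size ≥ k; block sizes are [2, 2].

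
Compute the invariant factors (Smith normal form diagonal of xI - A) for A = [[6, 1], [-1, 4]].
The Jordan structure of A has elementary divisors (x - 5)^2. Arranging the block sizes at each eigenvalue in decreasing order and taking row products gives the invariant factors.

Invariant factors (smallest first, each dividing the next): (x - 5)^2.

Check: the last factor (x - 5)^2 is the minimal polynomial, and the product (x - 5)^2 is the characteristic polynomial.

(x - 5)^2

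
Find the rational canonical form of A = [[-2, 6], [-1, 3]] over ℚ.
R = [[0, 0], [1, 1]]

The invariant factors of A (the non-unit diagonal entries of the Smith normal form of xI - A over ℚ[x]) are x(x - 1), each dividing the next. The characteristic polynomial is their product, x(x - 1).

The rational canonical form is the block-diagonal matrix of companion matrices C(f_i):
R = [[0, 0], [1, 1]].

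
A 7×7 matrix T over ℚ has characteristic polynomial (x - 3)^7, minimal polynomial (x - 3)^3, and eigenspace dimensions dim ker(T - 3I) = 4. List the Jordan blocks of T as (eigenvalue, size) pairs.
Jordan blocks: (3, 3), (3, 2), (3, 1), (3, 1)

λ = 3: algebraic multiplicity 7 (exponent in χ_T), largest block size 3 (exponent in m_T), 4 blocks (geometric multiplicity). These force block sizes [3, 2, 1, 1].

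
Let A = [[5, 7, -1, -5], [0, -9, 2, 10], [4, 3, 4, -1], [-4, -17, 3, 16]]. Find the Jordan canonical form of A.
The characteristic polynomial is det(xI - A) = (x - 5)^3(x - 1), so the eigenvalues are 1 (algebraic multiplicity 1), 5 (algebraic multiplicity 3).

For λ = 1: algebraic multiplicity 1 gives one 1×1 block.

For λ = 5: rank(A - 5I) = 2, rank((A - 5I)^2) = 1. The eigenspace has dimension 4 - 2 = 2, so there are 2 Jordan blocks; the rank sequence gives block sizes [2, 1].

Assembling the blocks gives the Jordan form J above.

J = [[1, 0, 0, 0], [0, 5, 1, 0], [0, 0, 5, 0], [0, 0, 0, 5]]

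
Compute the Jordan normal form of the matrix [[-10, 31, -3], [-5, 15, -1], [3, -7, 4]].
J = [[3, 1, 0], [0, 3, 1], [0, 0, 3]]

The characteristic polynomial is det(xI - A) = (x - 3)^3, so the eigenvalues are 3 (algebraic multiplicity 3).

For λ = 3: rank(A - 3I) = 2, rank((A - 3I)^2) = 1, rank((A - 3I)^3) = 0. The eigenspace has dimension 3 - 2 = 1, so there is 1 Jordan block; the rank sequence gives block sizes [3].

Assembling the blocks gives the Jordan form J above.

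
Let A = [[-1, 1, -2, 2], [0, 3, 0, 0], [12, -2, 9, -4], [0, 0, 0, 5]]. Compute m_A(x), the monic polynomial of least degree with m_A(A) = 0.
m_A(x) = (x - 5)(x - 3)^2

The characteristic polynomial factors as (x - 5)^2(x - 3)^2. The minimal polynomial is ∏(x - λ)^{k_λ} where k_λ is the size of the largest Jordan block at λ.

For λ = 3: rank(A - 3I) = 3, and the largest Jordan block has size 2 (the smallest k with rank((A - 3I)^k) = rank((A - 3I)^(k+1))).
For λ = 5: rank(A - 5I) = 2, and the largest Jordan block has size 1 (the smallest k with rank((A - 5I)^k) = rank((A - 5I)^(k+1))).

So m_A(x) = (x - 5)(x - 3)^2.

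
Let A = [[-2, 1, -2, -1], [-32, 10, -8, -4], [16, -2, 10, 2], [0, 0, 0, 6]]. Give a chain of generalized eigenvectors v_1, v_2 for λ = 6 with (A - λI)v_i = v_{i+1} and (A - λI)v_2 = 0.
v_1 = [[0, 1, 0, 0]]^T, v_2 = [[1, 4, -2, 0]]^T

We seek v_1 ∈ ker((A - 6I)^2) \ ker(A - 6I), then set v_{i+1} = (A - 6I) v_i.

One such chain is v_1 = [[0, 1, 0, 0]]^T, v_2 = [[1, 4, -2, 0]]^T. Check: (A - 6I) v_2 = [[0, 0, 0, 0]]^T = 0.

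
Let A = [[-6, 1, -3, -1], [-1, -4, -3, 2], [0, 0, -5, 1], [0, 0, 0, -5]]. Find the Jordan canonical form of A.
The characteristic polynomial is det(xI - A) = (x + 5)^4, so the eigenvalues are -5 (algebraic multiplicity 4).

For λ = -5: rank(A + 5I) = 2, rank((A + 5I)^2) = 0. The eigenspace has dimension 4 - 2 = 2, so there are 2 Jordan blocks; the rank sequence gives block sizes [2, 2].

Assembling the blocks gives the Jordan form J above.

J = [[-5, 1, 0, 0], [0, -5, 0, 0], [0, 0, -5, 1], [0, 0, 0, -5]]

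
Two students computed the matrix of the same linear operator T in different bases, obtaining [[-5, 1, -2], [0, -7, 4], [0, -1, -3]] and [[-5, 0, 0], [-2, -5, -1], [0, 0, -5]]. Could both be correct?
Yes.

Two matrices over a field are similar if and only if they have the same invariant factors.

Both A and B have characteristic polynomial (x + 5)^3 and minimal polynomial (x + 5)^2. Computing further, both have invariant factors x + 5, (x + 5)^2. Hence A and B are similar.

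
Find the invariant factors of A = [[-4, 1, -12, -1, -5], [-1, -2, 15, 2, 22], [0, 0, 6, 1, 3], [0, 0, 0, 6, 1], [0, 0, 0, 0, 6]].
(x - 6)^3(x + 3)^2

The Jordan structure of A has elementary divisors (x + 3)^2, (x - 6)^3. Arranging the block sizes at each eigenvalue in decreasing order and taking row products gives the invariant factors.

Invariant factors (smallest first, each dividing the next): (x - 6)^3(x + 3)^2.

Check: the last factor (x - 6)^3(x + 3)^2 is the minimal polynomial, and the product (x - 6)^3(x + 3)^2 is the characteristic polynomial.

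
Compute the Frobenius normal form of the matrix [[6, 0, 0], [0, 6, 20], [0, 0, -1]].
The invariant factors of A (the non-unit diagonal entries of the Smith normal form of xI - A over ℚ[x]) are x - 6, (x - 6)(x + 1), each dividing the next. The characteristic polynomial is their product, (x - 6)^2(x + 1).

The rational canonical form is the block-diagonal matrix of companion matrices C(f_i):
R = [[6, 0, 0], [0, 0, 6], [0, 1, 5]].

R = [[6, 0, 0], [0, 0, 6], [0, 1, 5]]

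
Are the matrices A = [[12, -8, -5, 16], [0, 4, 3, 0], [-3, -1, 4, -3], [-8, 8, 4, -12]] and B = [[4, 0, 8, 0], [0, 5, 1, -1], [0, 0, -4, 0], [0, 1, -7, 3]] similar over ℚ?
Both have characteristic polynomial (x - 4)^3(x + 4), but the minimal polynomial of A is (x - 4)^3(x + 4) while the minimal polynomial of B is (x - 4)^2(x + 4). The minimal polynomial is a similarity invariant, so A and B are not similar.

No.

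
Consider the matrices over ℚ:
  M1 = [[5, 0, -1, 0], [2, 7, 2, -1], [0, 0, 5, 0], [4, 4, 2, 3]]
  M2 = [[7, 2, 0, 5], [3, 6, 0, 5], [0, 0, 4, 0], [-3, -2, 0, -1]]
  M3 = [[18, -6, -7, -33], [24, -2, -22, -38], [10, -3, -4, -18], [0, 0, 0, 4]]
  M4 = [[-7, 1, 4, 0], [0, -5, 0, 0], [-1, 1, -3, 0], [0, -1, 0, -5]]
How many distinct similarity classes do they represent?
Characteristic polynomials: χ_{M1} = (x - 5)^4, χ_{M2} = (x - 4)^4, χ_{M3} = (x - 4)^4, χ_{M4} = (x + 5)^4.

{M1}: invariant factors (x - 5)^2, (x - 5)^2.

{M2}: invariant factors x - 4, x - 4, (x - 4)^2.

{M3}: invariant factors x - 4, (x - 4)^3.

{M4}: invariant factors x + 5, (x + 5)^3.

Matrices are similar if and only if their invariant-factor lists agree; the partition into similarity classes is {M1}, {M2}, {M3}, {M4}.

4 classes: {M1}, {M2}, {M3}, {M4}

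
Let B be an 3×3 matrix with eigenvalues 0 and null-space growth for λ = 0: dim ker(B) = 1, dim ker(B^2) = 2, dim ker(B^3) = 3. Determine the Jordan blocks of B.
λ = 0: successive nullity increments [1, 1, 1] count blocks of size ≥ k; block sizes are [3].

Jordan blocks: (0, 3)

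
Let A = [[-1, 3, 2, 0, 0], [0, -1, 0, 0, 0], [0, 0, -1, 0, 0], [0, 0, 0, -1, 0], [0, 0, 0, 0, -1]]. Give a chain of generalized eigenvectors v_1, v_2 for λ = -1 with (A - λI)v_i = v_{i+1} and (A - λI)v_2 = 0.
v_1 = [[2, 1, -1, 1, 0]]^T, v_2 = [[1, 0, 0, 0, 0]]^T

We seek v_1 ∈ ker((A + I)^2) \ ker(A + I), then set v_{i+1} = (A + I) v_i.

One such chain is v_1 = [[2, 1, -1, 1, 0]]^T, v_2 = [[1, 0, 0, 0, 0]]^T. Check: (A + I) v_2 = [[0, 0, 0, 0, 0]]^T = 0.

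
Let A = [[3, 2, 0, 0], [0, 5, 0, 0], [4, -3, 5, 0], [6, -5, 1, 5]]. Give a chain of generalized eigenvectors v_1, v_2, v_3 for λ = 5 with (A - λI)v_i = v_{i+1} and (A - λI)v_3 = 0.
v_1 = [[1, 1, 0, -1]]^T, v_2 = [[0, 0, 1, 1]]^T, v_3 = [[0, 0, 0, 1]]^T

We seek v_1 ∈ ker((A - 5I)^3) \ ker((A - 5I)^2), then set v_{i+1} = (A - 5I) v_i.

One such chain is v_1 = [[1, 1, 0, -1]]^T, v_2 = [[0, 0, 1, 1]]^T, v_3 = [[0, 0, 0, 1]]^T. Check: (A - 5I) v_3 = [[0, 0, 0, 0]]^T = 0.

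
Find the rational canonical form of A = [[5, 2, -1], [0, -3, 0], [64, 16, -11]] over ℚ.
R = [[-3, 0, 0], [0, 0, -9], [0, 1, -6]]

The invariant factors of A (the non-unit diagonal entries of the Smith normal form of xI - A over ℚ[x]) are x + 3, (x + 3)^2, each dividing the next. The characteristic polynomial is their product, (x + 3)^3.

The rational canonical form is the block-diagonal matrix of companion matrices C(f_i):
R = [[-3, 0, 0], [0, 0, -9], [0, 1, -6]].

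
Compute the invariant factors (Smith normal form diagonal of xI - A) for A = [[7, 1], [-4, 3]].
The Jordan structure of A has elementary divisors (x - 5)^2. Arranging the block sizes at each eigenvalue in decreasing order and taking row products gives the invariant factors.

Invariant factors (smallest first, each dividing the next): (x - 5)^2.

Check: the last factor (x - 5)^2 is the minimal polynomial, and the product (x - 5)^2 is the characteristic polynomial.

(x - 5)^2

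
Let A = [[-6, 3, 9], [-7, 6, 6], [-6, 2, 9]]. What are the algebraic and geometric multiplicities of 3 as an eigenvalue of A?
The characteristic polynomial is (x - 3)^3, so the factor x - 3 appears with exponent 3: the algebraic multiplicity is 3.

rank(A - 3I) = 2, so the eigenspace has dimension 3 - 2 = 1: the geometric multiplicity is 1.

Since 1 < 3, A is not diagonalizable.

algebraic multiplicity 3, geometric multiplicity 1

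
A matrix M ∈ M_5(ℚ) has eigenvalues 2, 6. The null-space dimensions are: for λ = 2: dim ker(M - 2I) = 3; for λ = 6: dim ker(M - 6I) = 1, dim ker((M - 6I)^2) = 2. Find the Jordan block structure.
Jordan blocks: (2, 1), (2, 1), (2, 1), (6, 2)

λ = 2: successive nullity increments [3] count blocks of size ≥ k; block sizes are [1, 1, 1].
λ = 6: successive nullity increments [1, 1] count blocks of size ≥ k; block sizes are [2].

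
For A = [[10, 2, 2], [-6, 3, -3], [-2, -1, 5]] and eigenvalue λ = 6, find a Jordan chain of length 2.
We seek v_1 ∈ ker((A - 6I)^2) \ ker(A - 6I), then set v_{i+1} = (A - 6I) v_i.

One such chain is v_1 = [[-1, 1, 0]]^T, v_2 = [[-2, 3, 1]]^T. Check: (A - 6I) v_2 = [[0, 0, 0]]^T = 0.

v_1 = [[-1, 1, 0]]^T, v_2 = [[-2, 3, 1]]^T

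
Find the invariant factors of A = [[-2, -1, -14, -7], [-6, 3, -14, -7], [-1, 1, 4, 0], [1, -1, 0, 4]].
The Jordan structure of A has elementary divisors (x + 3), (x - 4)^2, (x - 4). Arranging the block sizes at each eigenvalue in decreasing order and taking row products gives the invariant factors.

Invariant factors (smallest first, each dividing the next): x - 4, (x - 4)^2(x + 3).

Check: the last factor (x - 4)^2(x + 3) is the minimal polynomial, and the product (x - 4)^3(x + 3) is the characteristic polynomial.

x - 4, (x - 4)^2(x + 3)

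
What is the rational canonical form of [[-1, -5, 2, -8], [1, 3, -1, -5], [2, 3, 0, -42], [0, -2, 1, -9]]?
R = [[0, 0, 0, -4], [1, 0, 0, -13], [0, 1, 0, -15], [0, 0, 1, -7]]

The invariant factors of A (the non-unit diagonal entries of the Smith normal form of xI - A over ℚ[x]) are (x + 1)^3(x + 4), each dividing the next. The characteristic polynomial is their product, (x + 1)^3(x + 4).

The rational canonical form is the block-diagonal matrix of companion matrices C(f_i):
R = [[0, 0, 0, -4], [1, 0, 0, -13], [0, 1, 0, -15], [0, 0, 1, -7]].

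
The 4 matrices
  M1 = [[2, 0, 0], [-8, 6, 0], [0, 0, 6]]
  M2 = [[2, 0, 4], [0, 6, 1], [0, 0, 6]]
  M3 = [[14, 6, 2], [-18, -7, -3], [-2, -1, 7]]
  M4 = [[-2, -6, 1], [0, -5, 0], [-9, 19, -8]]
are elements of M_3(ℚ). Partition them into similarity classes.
Characteristic polynomials: χ_{M1} = (x - 6)^2(x - 2), χ_{M2} = (x - 6)^2(x - 2), χ_{M3} = (x - 6)^2(x - 2), χ_{M4} = (x + 5)^3.

{M1}: invariant factors x - 6, (x - 6)(x - 2).

{M2, M3}: invariant factors (x - 6)^2(x - 2).

{M4}: invariant factors (x + 5)^3.

Matrices are similar if and only if their invariant-factor lists agree; the partition into similarity classes is {M1}, {M2, M3}, {M4}.

3 classes: {M1}, {M2, M3}, {M4}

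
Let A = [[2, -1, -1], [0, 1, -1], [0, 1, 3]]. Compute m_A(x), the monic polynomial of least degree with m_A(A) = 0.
The characteristic polynomial factors as (x - 2)^3. The minimal polynomial is ∏(x - λ)^{k_λ} where k_λ is the size of the largest Jordan block at λ.

For λ = 2: rank(A - 2I) = 1, and the largest Jordan block has size 2 (the smallest k with rank((A - 2I)^k) = rank((A - 2I)^(k+1))).

So m_A(x) = (x - 2)^2.

m_A(x) = (x - 2)^2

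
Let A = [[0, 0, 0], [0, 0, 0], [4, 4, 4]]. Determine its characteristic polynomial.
xI - A = [[x, 0, 0], [0, x, 0], [-4, -4, x - 4]].

Expanding det(xI - A) along the first row:
det(xI - A) = + (x)·det([[x, 0], [-4, x - 4]]) - (0)·det([[0, 0], [-4, x - 4]]) + (0)·det([[0, x], [-4, -4]]).

Evaluating gives χ_A(x) = x^3 - 4x^2 = x^2(x - 4).

χ_A(x) = x^2(x - 4)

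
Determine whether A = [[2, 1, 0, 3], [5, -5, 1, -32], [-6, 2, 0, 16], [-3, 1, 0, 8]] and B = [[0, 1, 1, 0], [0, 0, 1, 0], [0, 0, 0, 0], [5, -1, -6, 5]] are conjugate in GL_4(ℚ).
Two matrices over a field are similar if and only if they have the same invariant factors.

Both A and B have characteristic polynomial x^3(x - 5) and minimal polynomial x^3(x - 5). Computing further, both have invariant factors x^3(x - 5). Hence A and B are similar.

Yes.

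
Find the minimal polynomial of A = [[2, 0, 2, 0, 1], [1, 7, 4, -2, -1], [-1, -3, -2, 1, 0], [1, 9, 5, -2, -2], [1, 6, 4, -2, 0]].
m_A(x) = (x - 1)^2

The characteristic polynomial factors as (x - 1)^5. The minimal polynomial is ∏(x - λ)^{k_λ} where k_λ is the size of the largest Jordan block at λ.

For λ = 1: rank(A - I) = 2, and the largest Jordan block has size 2 (the smallest k with rank((A - I)^k) = rank((A - I)^(k+1))).

So m_A(x) = (x - 1)^2.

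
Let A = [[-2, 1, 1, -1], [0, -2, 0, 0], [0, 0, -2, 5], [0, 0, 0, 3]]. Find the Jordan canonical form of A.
J = [[-2, 1, 0, 0], [0, -2, 0, 0], [0, 0, -2, 0], [0, 0, 0, 3]]

The characteristic polynomial is det(xI - A) = (x - 3)(x + 2)^3, so the eigenvalues are -2 (algebraic multiplicity 3), 3 (algebraic multiplicity 1).

For λ = -2: rank(A + 2I) = 2, rank((A + 2I)^2) = 1. The eigenspace has dimension 4 - 2 = 2, so there are 2 Jordan blocks; the rank sequence gives block sizes [2, 1].

For λ = 3: algebraic multiplicity 1 gives one 1×1 block.

Assembling the blocks gives the Jordan form J above.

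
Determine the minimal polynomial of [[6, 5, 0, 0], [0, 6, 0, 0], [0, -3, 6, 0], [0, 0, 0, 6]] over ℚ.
m_A(x) = (x - 6)^2

The characteristic polynomial factors as (x - 6)^4. The minimal polynomial is ∏(x - λ)^{k_λ} where k_λ is the size of the largest Jordan block at λ.

For λ = 6: rank(A - 6I) = 1, and the largest Jordan block has size 2 (the smallest k with rank((A - 6I)^k) = rank((A - 6I)^(k+1))).

So m_A(x) = (x - 6)^2.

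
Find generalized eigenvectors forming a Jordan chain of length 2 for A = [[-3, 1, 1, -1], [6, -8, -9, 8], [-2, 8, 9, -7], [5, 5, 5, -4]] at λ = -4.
v_1 = [[2, -5, 3, -1]]^T, v_2 = [[1, -3, 2, 0]]^T

We seek v_1 ∈ ker((A + 4I)^2) \ ker(A + 4I), then set v_{i+1} = (A + 4I) v_i.

One such chain is v_1 = [[2, -5, 3, -1]]^T, v_2 = [[1, -3, 2, 0]]^T. Check: (A + 4I) v_2 = [[0, 0, 0, 0]]^T = 0.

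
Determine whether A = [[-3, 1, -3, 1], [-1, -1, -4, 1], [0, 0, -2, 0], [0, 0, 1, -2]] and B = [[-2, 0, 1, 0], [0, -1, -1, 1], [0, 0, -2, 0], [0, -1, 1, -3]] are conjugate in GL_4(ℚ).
Yes.

Two matrices over a field are similar if and only if they have the same invariant factors.

Both A and B have characteristic polynomial (x + 2)^4 and minimal polynomial (x + 2)^2. Computing further, both have invariant factors (x + 2)^2, (x + 2)^2. Hence A and B are similar.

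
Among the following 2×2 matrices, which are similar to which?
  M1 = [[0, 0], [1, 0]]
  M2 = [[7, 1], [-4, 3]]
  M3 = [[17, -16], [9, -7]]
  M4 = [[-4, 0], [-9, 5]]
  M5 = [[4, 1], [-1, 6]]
Characteristic polynomials: χ_{M1} = x^2, χ_{M2} = (x - 5)^2, χ_{M3} = (x - 5)^2, χ_{M4} = (x - 5)(x + 4), χ_{M5} = (x - 5)^2.

{M1}: invariant factors x^2.

{M2, M3, M5}: invariant factors (x - 5)^2.

{M4}: invariant factors (x - 5)(x + 4).

Matrices are similar if and only if their invariant-factor lists agree; the partition into similarity classes is {M1}, {M2, M3, M5}, {M4}.

3 classes: {M1}, {M2, M3, M5}, {M4}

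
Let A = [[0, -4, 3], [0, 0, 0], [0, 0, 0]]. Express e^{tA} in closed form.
e^{tA} = [[1, -4*t, 3*t], [0, 1, 0], [0, 0, 1]]

A has Jordan form J = [[0, 1, 0], [0, 0, 0], [0, 0, 0]] with A = PJP^{-1}, so e^{tA} = P e^{tJ} P^{-1}.

For a Jordan block J_k(λ), e^{tJ_k(λ)} = e^{λt} · (I + tN + t^2 N^2/2! + ... + t^{k-1} N^{k-1}/(k-1)!) where N is the nilpotent superdiagonal part.

Assembling the blocks and conjugating back gives the entries of e^{tA} as shown above.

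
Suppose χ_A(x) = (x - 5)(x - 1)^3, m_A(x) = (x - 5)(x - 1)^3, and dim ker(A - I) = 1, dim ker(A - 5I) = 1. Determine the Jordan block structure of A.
λ = 1: algebraic multiplicity 3 (exponent in χ_A), largest block size 3 (exponent in m_A), 1 block (geometric multiplicity). This forces block sizes [3].
λ = 5: algebraic multiplicity 1 (exponent in χ_A), largest block size 1 (exponent in m_A), 1 block (geometric multiplicity). This forces block sizes [1].

Jordan blocks: (1, 3), (5, 1)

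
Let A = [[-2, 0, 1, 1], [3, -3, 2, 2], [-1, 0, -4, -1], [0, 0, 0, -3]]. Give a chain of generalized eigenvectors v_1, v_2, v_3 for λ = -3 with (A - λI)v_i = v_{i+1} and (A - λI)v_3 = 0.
v_1 = [[0, 0, 1, 0]]^T, v_2 = [[1, 2, -1, 0]]^T, v_3 = [[0, 1, 0, 0]]^T

We seek v_1 ∈ ker((A + 3I)^3) \ ker((A + 3I)^2), then set v_{i+1} = (A + 3I) v_i.

One such chain is v_1 = [[0, 0, 1, 0]]^T, v_2 = [[1, 2, -1, 0]]^T, v_3 = [[0, 1, 0, 0]]^T. Check: (A + 3I) v_3 = [[0, 0, 0, 0]]^T = 0.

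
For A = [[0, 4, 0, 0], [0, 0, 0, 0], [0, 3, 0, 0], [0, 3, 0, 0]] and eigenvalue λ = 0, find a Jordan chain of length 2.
We seek v_1 ∈ ker(A^2) \ ker(A), then set v_{i+1} = A v_i.

One such chain is v_1 = [[3, 1, 2, 2]]^T, v_2 = [[4, 0, 3, 3]]^T. Check: A v_2 = [[0, 0, 0, 0]]^T = 0.

v_1 = [[3, 1, 2, 2]]^T, v_2 = [[4, 0, 3, 3]]^T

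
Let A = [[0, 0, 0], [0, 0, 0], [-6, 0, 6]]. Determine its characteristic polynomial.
xI - A = [[x, 0, 0], [0, x, 0], [6, 0, x - 6]].

Expanding det(xI - A) along the first row:
det(xI - A) = + (x)·det([[x, 0], [0, x - 6]]) - (0)·det([[0, 0], [6, x - 6]]) + (0)·det([[0, x], [6, 0]]).

Evaluating gives χ_A(x) = x^3 - 6x^2 = x^2(x - 6).

χ_A(x) = x^2(x - 6)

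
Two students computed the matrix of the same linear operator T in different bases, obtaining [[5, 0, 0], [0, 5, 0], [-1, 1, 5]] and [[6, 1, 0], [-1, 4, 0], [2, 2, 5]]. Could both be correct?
Two matrices over a field are similar if and only if they have the same invariant factors.

Both A and B have characteristic polynomial (x - 5)^3 and minimal polynomial (x - 5)^2. Computing further, both have invariant factors x - 5, (x - 5)^2. Hence A and B are similar.

Yes.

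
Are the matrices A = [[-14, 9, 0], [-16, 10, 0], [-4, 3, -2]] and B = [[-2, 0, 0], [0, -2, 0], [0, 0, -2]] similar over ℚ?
Both have characteristic polynomial (x + 2)^3, but the minimal polynomial of A is (x + 2)^2 while the minimal polynomial of B is x + 2. The minimal polynomial is a similarity invariant, so A and B are not similar.

No.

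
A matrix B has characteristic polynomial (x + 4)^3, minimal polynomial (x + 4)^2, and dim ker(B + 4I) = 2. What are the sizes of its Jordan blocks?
Jordan blocks: (-4, 2), (-4, 1)

λ = -4: algebraic multiplicity 3 (exponent in χ_B), largest block size 2 (exponent in m_B), 2 blocks (geometric multiplicity). These force block sizes [2, 1].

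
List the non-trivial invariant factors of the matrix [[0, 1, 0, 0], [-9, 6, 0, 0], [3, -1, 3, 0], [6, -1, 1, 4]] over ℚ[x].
x - 3, (x - 4)(x - 3)^2

The Jordan structure of A has elementary divisors (x - 3)^2, (x - 3), (x - 4). Arranging the block sizes at each eigenvalue in decreasing order and taking row products gives the invariant factors.

Invariant factors (smallest first, each dividing the next): x - 3, (x - 4)(x - 3)^2.

Check: the last factor (x - 4)(x - 3)^2 is the minimal polynomial, and the product (x - 4)(x - 3)^3 is the characteristic polynomial.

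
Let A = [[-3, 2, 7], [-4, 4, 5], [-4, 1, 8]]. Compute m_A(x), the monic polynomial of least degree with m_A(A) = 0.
m_A(x) = (x - 3)^3

The characteristic polynomial factors as (x - 3)^3. The minimal polynomial is ∏(x - λ)^{k_λ} where k_λ is the size of the largest Jordan block at λ.

For λ = 3: rank(A - 3I) = 2, and the largest Jordan block has size 3 (the smallest k with rank((A - 3I)^k) = rank((A - 3I)^(k+1))).

So m_A(x) = (x - 3)^3.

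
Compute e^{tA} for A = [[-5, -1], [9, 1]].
A has Jordan form J = [[-2, 1], [0, -2]] with A = PJP^{-1}, so e^{tA} = P e^{tJ} P^{-1}.

For a Jordan block J_k(λ), e^{tJ_k(λ)} = e^{λt} · (I + tN + t^2 N^2/2! + ... + t^{k-1} N^{k-1}/(k-1)!) where N is the nilpotent superdiagonal part.

Assembling the blocks and conjugating back gives the entries of e^{tA} as shown above.

e^{tA} = [[(1 - 3*t)*e^{-2*t}, -t*e^{-2*t}], [9*t*e^{-2*t}, (3*t + 1)*e^{-2*t}]]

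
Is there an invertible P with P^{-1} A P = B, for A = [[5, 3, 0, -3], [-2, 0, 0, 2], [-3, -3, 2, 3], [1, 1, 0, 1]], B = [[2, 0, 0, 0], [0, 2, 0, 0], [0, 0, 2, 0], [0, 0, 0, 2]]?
No.

Both have characteristic polynomial (x - 2)^4, but the minimal polynomial of A is (x - 2)^2 while the minimal polynomial of B is x - 2. The minimal polynomial is a similarity invariant, so A and B are not similar.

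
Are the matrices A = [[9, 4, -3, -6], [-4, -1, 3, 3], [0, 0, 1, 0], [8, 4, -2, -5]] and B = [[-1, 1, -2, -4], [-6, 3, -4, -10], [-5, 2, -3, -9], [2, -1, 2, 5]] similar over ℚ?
Yes.

Two matrices over a field are similar if and only if they have the same invariant factors.

Both A and B have characteristic polynomial (x - 1)^4 and minimal polynomial (x - 1)^2. Computing further, both have invariant factors (x - 1)^2, (x - 1)^2. Hence A and B are similar.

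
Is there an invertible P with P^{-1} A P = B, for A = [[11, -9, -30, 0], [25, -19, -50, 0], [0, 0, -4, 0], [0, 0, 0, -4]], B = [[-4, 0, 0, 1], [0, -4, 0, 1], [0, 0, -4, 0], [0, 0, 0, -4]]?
Yes.

Two matrices over a field are similar if and only if they have the same invariant factors.

Both A and B have characteristic polynomial (x + 4)^4 and minimal polynomial (x + 4)^2. Computing further, both have invariant factors x + 4, x + 4, (x + 4)^2. Hence A and B are similar.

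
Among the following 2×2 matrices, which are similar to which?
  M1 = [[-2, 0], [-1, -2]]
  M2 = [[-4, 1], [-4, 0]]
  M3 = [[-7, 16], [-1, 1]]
Characteristic polynomials: χ_{M1} = (x + 2)^2, χ_{M2} = (x + 2)^2, χ_{M3} = (x + 3)^2.

{M1, M2}: invariant factors (x + 2)^2.

{M3}: invariant factors (x + 3)^2.

Matrices are similar if and only if their invariant-factor lists agree; the partition into similarity classes is {M1, M2}, {M3}.

2 classes: {M1, M2}, {M3}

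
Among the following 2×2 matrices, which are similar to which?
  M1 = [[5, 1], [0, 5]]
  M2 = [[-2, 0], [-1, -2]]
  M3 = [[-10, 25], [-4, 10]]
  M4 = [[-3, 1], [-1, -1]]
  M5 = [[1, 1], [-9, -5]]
Characteristic polynomials: χ_{M1} = (x - 5)^2, χ_{M2} = (x + 2)^2, χ_{M3} = x^2, χ_{M4} = (x + 2)^2, χ_{M5} = (x + 2)^2.

{M1}: invariant factors (x - 5)^2.

{M2, M4, M5}: invariant factors (x + 2)^2.

{M3}: invariant factors x^2.

Matrices are similar if and only if their invariant-factor lists agree; the partition into similarity classes is {M1}, {M2, M4, M5}, {M3}.

3 classes: {M1}, {M2, M4, M5}, {M3}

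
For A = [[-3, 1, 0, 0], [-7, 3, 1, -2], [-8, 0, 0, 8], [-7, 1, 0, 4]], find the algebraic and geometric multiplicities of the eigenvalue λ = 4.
The characteristic polynomial is x^3(x - 4), so the factor x - 4 appears with exponent 1: the algebraic multiplicity is 1.

rank(A - 4I) = 3, so the eigenspace has dimension 4 - 3 = 1: the geometric multiplicity is 1.

algebraic multiplicity 1, geometric multiplicity 1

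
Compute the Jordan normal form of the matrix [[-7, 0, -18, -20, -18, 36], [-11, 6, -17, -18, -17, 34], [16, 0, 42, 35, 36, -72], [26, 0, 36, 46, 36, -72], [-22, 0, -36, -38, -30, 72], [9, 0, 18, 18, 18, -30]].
J = [[-3, 0, 0, 0, 0, 0], [0, 6, 1, 0, 0, 0], [0, 0, 6, 1, 0, 0], [0, 0, 0, 6, 0, 0], [0, 0, 0, 0, 6, 0], [0, 0, 0, 0, 0, 6]]

The characteristic polynomial is det(xI - A) = (x - 6)^5(x + 3), so the eigenvalues are -3 (algebraic multiplicity 1), 6 (algebraic multiplicity 5).

For λ = -3: algebraic multiplicity 1 gives one 1×1 block.

For λ = 6: rank(A - 6I) = 3, rank((A - 6I)^2) = 2, rank((A - 6I)^3) = 1. The eigenspace has dimension 6 - 3 = 3, so there are 3 Jordan blocks; the rank sequence gives block sizes [3, 1, 1].

Assembling the blocks gives the Jordan form J above.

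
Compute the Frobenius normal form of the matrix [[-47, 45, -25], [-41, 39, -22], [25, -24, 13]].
The invariant factors of A (the non-unit diagonal entries of the Smith normal form of xI - A over ℚ[x]) are (x - 3)(x^2 - 2x - 1), each dividing the next. The characteristic polynomial is their product, (x - 3)(x^2 - 2x - 1).

The rational canonical form is the block-diagonal matrix of companion matrices C(f_i):
R = [[0, 0, -3], [1, 0, -5], [0, 1, 5]].

Note the characteristic polynomial does not split into linear factors over ℚ, so A has no Jordan form over ℚ; the rational canonical form exists over any field.

R = [[0, 0, -3], [1, 0, -5], [0, 1, 5]]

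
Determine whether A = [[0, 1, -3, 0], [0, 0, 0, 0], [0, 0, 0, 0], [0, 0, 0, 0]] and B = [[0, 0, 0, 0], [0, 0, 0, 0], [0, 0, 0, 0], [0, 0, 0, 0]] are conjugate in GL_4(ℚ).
Both have characteristic polynomial x^4, but the minimal polynomial of A is x^2 while the minimal polynomial of B is x. The minimal polynomial is a similarity invariant, so A and B are not similar.

No.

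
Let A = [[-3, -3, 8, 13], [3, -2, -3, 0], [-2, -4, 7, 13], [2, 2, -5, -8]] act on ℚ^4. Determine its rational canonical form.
The invariant factors of A (the non-unit diagonal entries of the Smith normal form of xI - A over ℚ[x]) are x^2 + 3x - 1, x^2 + 3x - 1, each dividing the next. The characteristic polynomial is their product, (x^2 + 3x - 1)^2.

The rational canonical form is the block-diagonal matrix of companion matrices C(f_i):
R = [[0, 1, 0, 0], [1, -3, 0, 0], [0, 0, 0, 1], [0, 0, 1, -3]].

Note the characteristic polynomial does not split into linear factors over ℚ, so A has no Jordan form over ℚ; the rational canonical form exists over any field.

R = [[0, 1, 0, 0], [1, -3, 0, 0], [0, 0, 0, 1], [0, 0, 1, -3]]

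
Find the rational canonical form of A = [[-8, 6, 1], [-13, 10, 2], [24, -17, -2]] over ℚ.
R = [[0, 0, 1], [1, 0, -4], [0, 1, 0]]

The invariant factors of A (the non-unit diagonal entries of the Smith normal form of xI - A over ℚ[x]) are x^3 + 4x - 1, each dividing the next. The characteristic polynomial is their product, x^3 + 4x - 1.

The rational canonical form is the block-diagonal matrix of companion matrices C(f_i):
R = [[0, 0, 1], [1, 0, -4], [0, 1, 0]].

Note the characteristic polynomial does not split into linear factors over ℚ, so A has no Jordan form over ℚ; the rational canonical form exists over any field.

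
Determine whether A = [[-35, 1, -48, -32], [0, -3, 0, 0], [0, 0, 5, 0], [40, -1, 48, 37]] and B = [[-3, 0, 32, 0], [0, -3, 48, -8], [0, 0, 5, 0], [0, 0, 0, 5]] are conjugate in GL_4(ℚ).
No.

Both have characteristic polynomial (x - 5)^2(x + 3)^2, but the minimal polynomial of A is (x - 5)(x + 3)^2 while the minimal polynomial of B is (x - 5)(x + 3). The minimal polynomial is a similarity invariant, so A and B are not similar.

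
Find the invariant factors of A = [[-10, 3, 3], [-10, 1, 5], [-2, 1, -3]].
The Jordan structure of A has elementary divisors (x + 4)^2, (x + 4). Arranging the block sizes at each eigenvalue in decreasing order and taking row products gives the invariant factors.

Invariant factors (smallest first, each dividing the next): x + 4, (x + 4)^2.

Check: the last factor (x + 4)^2 is the minimal polynomial, and the product (x + 4)^3 is the characteristic polynomial.

x + 4, (x + 4)^2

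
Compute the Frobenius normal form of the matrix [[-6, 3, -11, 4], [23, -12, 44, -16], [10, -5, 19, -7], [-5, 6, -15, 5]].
R = [[0, 0, 0, -1], [1, 0, 0, -6], [0, 1, 0, -7], [0, 0, 1, 6]]

The invariant factors of A (the non-unit diagonal entries of the Smith normal form of xI - A over ℚ[x]) are (x^2 - 3x - 1)^2, each dividing the next. The characteristic polynomial is their product, (x^2 - 3x - 1)^2.

The rational canonical form is the block-diagonal matrix of companion matrices C(f_i):
R = [[0, 0, 0, -1], [1, 0, 0, -6], [0, 1, 0, -7], [0, 0, 1, 6]].

Note the characteristic polynomial does not split into linear factors over ℚ, so A has no Jordan form over ℚ; the rational canonical form exists over any field.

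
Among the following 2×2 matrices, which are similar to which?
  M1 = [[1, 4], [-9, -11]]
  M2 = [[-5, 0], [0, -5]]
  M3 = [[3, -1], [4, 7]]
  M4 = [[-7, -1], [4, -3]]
Characteristic polynomials: χ_{M1} = (x + 5)^2, χ_{M2} = (x + 5)^2, χ_{M3} = (x - 5)^2, χ_{M4} = (x + 5)^2.

{M1, M4}: invariant factors (x + 5)^2.

{M2}: invariant factors x + 5, x + 5.

{M3}: invariant factors (x - 5)^2.

Matrices are similar if and only if their invariant-factor lists agree; the partition into similarity classes is {M1, M4}, {M2}, {M3}.

3 classes: {M1, M4}, {M2}, {M3}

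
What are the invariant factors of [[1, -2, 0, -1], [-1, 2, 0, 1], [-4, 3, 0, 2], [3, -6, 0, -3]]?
x, x^3

The Jordan structure of A has elementary divisors x^3, x. Arranging the block sizes at each eigenvalue in decreasing order and taking row products gives the invariant factors.

Invariant factors (smallest first, each dividing the next): x, x^3.

Check: the last factor x^3 is the minimal polynomial, and the product x^4 is the characteristic polynomial.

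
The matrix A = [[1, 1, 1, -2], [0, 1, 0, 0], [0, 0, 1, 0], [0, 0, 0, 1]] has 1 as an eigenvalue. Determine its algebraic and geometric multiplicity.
The characteristic polynomial is (x - 1)^4, so the factor x - 1 appears with exponent 4: the algebraic multiplicity is 4.

rank(A - I) = 1, so the eigenspace has dimension 4 - 1 = 3: the geometric multiplicity is 3.

Since 3 < 4, A is not diagonalizable.

algebraic multiplicity 4, geometric multiplicity 3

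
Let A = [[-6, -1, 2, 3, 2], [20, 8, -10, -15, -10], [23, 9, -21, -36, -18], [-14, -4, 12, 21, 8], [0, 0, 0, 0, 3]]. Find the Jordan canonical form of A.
The characteristic polynomial is det(xI - A) = (x - 3)^3(x + 2)^2, so the eigenvalues are -2 (algebraic multiplicity 2), 3 (algebraic multiplicity 3).

For λ = -2: rank(A + 2I) = 4, rank((A + 2I)^2) = 3. The eigenspace has dimension 5 - 4 = 1, so there is 1 Jordan block; the rank sequence gives block sizes [2].

For λ = 3: rank(A - 3I) = 3, rank((A - 3I)^2) = 2. The eigenspace has dimension 5 - 3 = 2, so there are 2 Jordan blocks; the rank sequence gives block sizes [2, 1].

Assembling the blocks gives the Jordan form J above.

J = [[-2, 1, 0, 0, 0], [0, -2, 0, 0, 0], [0, 0, 3, 1, 0], [0, 0, 0, 3, 0], [0, 0, 0, 0, 3]]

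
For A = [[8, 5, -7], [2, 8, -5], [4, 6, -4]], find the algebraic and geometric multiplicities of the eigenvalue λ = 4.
algebraic multiplicity 3, geometric multiplicity 1

The characteristic polynomial is (x - 4)^3, so the factor x - 4 appears with exponent 3: the algebraic multiplicity is 3.

rank(A - 4I) = 2, so the eigenspace has dimension 3 - 2 = 1: the geometric multiplicity is 1.

Since 1 < 3, A is not diagonalizable.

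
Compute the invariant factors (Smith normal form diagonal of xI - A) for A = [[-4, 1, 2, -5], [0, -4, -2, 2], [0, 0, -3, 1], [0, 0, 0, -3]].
The Jordan structure of A has elementary divisors (x + 4)^2, (x + 3)^2. Arranging the block sizes at each eigenvalue in decreasing order and taking row products gives the invariant factors.

Invariant factors (smallest first, each dividing the next): (x + 3)^2(x + 4)^2.

Check: the last factor (x + 3)^2(x + 4)^2 is the minimal polynomial, and the product (x + 3)^2(x + 4)^2 is the characteristic polynomial.

(x + 3)^2(x + 4)^2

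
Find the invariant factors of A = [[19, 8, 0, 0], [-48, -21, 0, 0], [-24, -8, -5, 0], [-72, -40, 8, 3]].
(x - 3)(x + 5), (x - 3)(x + 5)

The Jordan structure of A has elementary divisors (x + 5), (x + 5), (x - 3), (x - 3). Arranging the block sizes at each eigenvalue in decreasing order and taking row products gives the invariant factors.

Invariant factors (smallest first, each dividing the next): (x - 3)(x + 5), (x - 3)(x + 5).

Check: the last factor (x - 3)(x + 5) is the minimal polynomial, and the product (x - 3)^2(x + 5)^2 is the characteristic polynomial.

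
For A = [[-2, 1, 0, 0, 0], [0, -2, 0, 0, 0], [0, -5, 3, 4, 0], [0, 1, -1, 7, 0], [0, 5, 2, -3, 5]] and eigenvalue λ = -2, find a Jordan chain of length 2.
v_1 = [[0, 1, 1, 0, -1]]^T, v_2 = [[1, 0, 0, 0, 0]]^T

We seek v_1 ∈ ker((A + 2I)^2) \ ker(A + 2I), then set v_{i+1} = (A + 2I) v_i.

One such chain is v_1 = [[0, 1, 1, 0, -1]]^T, v_2 = [[1, 0, 0, 0, 0]]^T. Check: (A + 2I) v_2 = [[0, 0, 0, 0, 0]]^T = 0.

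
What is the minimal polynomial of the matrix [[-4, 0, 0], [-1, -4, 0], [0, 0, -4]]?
m_A(x) = (x + 4)^2

The characteristic polynomial factors as (x + 4)^3. The minimal polynomial is ∏(x - λ)^{k_λ} where k_λ is the size of the largest Jordan block at λ.

For λ = -4: rank(A + 4I) = 1, and the largest Jordan block has size 2 (the smallest k with rank((A + 4I)^k) = rank((A + 4I)^(k+1))).

So m_A(x) = (x + 4)^2.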